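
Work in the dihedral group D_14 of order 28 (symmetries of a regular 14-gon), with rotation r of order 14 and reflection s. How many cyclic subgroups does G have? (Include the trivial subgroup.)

Each element a generates a cyclic subgroup ⟨a⟩; distinct elements may generate the same one (a cyclic group of order d has φ(d) generators).
Cyclic subgroups by order — order 1: 1; order 2: 15; order 7: 1; order 14: 1.
Total: 18.

18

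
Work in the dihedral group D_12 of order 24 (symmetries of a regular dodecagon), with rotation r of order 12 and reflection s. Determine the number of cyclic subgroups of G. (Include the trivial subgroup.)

18

A cyclic subgroup of order d is generated by each of its φ(d) elements of order d, so the cyclic subgroups of order d number (#elements of order d)/φ(d).
Cyclic subgroups by order — order 1: 1; order 2: 13; order 3: 1; order 4: 1; order 6: 1; order 12: 1.
Total: 18.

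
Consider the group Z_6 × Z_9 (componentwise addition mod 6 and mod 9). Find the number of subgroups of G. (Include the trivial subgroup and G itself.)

20

|G| = 54, so by Lagrange every subgroup order divides 54. Divisors: 1, 2, 3, 6, 9, 18, 27, 54.
Subgroups by order — order 1: 1; order 2: 1; order 3: 4; order 6: 4; order 9: 4; order 18: 4; order 27: 1; order 54: 1.
Total: 1 + 1 + 4 + 4 + 4 + 4 + 1 + 1 = 20.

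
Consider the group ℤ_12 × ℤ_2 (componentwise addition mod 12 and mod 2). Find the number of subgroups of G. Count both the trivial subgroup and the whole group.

|G| = 24, so by Lagrange every subgroup order divides 24. Divisors: 1, 2, 3, 4, 6, 8, 12, 24.
Subgroups by order — order 1: 1; order 2: 3; order 3: 1; order 4: 3; order 6: 3; order 8: 1; order 12: 3; order 24: 1.
Total: 1 + 3 + 1 + 3 + 3 + 1 + 3 + 1 = 16.

16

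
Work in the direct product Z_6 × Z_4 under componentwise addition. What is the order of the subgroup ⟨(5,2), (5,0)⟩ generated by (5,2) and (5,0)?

12

|⟨(5,2)⟩| = 6 and |⟨(5,0)⟩| = 6, so |H| is a multiple of lcm(6, 6) = 6 and divides |G| = 24.
Closing under the operation: H = {(0,0), (0,2), (1,0), (1,2), (2,0), (2,2), (3,0), (3,2), (4,0), (4,2), (5,0), (5,2)}, so |H| = 12.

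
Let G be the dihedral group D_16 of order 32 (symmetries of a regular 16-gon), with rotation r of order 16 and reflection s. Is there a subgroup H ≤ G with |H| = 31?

No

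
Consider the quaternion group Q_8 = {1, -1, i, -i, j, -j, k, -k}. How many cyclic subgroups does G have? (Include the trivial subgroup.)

Group the elements of G by the cyclic subgroup they generate; each cyclic subgroup of order d accounts for φ(d) elements.
Cyclic subgroups by order — order 1: 1; order 2: 1; order 4: 3.
Total: 5.

5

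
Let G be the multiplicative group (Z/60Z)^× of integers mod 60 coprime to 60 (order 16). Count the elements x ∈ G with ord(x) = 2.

The elements of order 2 are: 11, 19, 29, 31, 41, 49, 59.
That's 7.

7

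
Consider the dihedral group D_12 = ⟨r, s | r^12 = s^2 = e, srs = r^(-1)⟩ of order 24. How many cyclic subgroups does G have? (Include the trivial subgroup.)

18

A cyclic subgroup of order d is generated by each of its φ(d) elements of order d, so the cyclic subgroups of order d number (#elements of order d)/φ(d).
Cyclic subgroups by order — order 1: 1; order 2: 13; order 3: 1; order 4: 1; order 6: 1; order 12: 1.
Total: 18.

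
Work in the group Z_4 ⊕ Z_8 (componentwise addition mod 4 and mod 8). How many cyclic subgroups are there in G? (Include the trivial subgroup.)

A cyclic subgroup of order d is generated by each of its φ(d) elements of order d, so the cyclic subgroups of order d number (#elements of order d)/φ(d).
Cyclic subgroups by order — order 1: 1; order 2: 3; order 4: 6; order 8: 4.
Total: 14.

14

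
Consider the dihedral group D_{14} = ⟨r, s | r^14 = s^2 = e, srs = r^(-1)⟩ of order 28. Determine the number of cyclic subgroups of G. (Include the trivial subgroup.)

Each element a generates a cyclic subgroup ⟨a⟩; distinct elements may generate the same one (a cyclic group of order d has φ(d) generators).
Cyclic subgroups by order — order 1: 1; order 2: 15; order 7: 1; order 14: 1.
Total: 18.

18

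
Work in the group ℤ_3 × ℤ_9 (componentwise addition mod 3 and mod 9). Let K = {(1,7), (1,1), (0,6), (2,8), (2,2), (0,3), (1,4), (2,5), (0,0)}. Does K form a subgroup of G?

|K| = 9 divides |G| = 27, consistent with Lagrange.
K contains the identity, every element's inverse is in K, and K is closed under +: it is a subgroup.
In fact K = ⟨(1,1)⟩.

Yes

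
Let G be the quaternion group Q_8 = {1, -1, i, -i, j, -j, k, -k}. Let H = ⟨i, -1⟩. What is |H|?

|⟨i⟩| = 4 and |⟨-1⟩| = 2, so |H| is a multiple of lcm(4, 2) = 4 and divides |G| = 8.
Closing under the operation: H = {1, -1, i, -i}, so |H| = 4.

4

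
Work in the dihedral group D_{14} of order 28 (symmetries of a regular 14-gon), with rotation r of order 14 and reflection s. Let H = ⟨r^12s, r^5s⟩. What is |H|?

|⟨r^12s⟩| = 2 and |⟨r^5s⟩| = 2, so |H| is a multiple of lcm(2, 2) = 2 and divides |G| = 28.
Closing under the operation: H = {e, r^7, r^5s, r^12s}, so |H| = 4.

4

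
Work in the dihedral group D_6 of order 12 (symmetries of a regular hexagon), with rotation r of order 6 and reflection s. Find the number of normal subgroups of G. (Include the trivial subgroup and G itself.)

7

G has 16 subgroups. Checking conjugation-invariance by order — order 1: 1/1 normal; order 2: 1/7 normal; order 3: 1/1 normal; order 4: 0/3 normal; order 6: 3/3 normal; order 12: 1/1 normal.
Total normal subgroups: 7.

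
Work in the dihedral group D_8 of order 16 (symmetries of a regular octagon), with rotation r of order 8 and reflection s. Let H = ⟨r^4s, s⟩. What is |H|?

4

|⟨r^4s⟩| = 2 and |⟨s⟩| = 2, so |H| is a multiple of lcm(2, 2) = 2 and divides |G| = 16.
Closing under the operation: H = {e, r^4, s, r^4s}, so |H| = 4.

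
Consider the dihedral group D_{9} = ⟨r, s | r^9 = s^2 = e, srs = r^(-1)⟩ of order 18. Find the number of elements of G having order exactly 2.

9

Enumerating element orders in G gives 9 elements of order 2.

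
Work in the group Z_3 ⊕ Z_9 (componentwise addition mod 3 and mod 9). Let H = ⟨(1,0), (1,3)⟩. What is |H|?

9

|⟨(1,0)⟩| = 3 and |⟨(1,3)⟩| = 3, so |H| is a multiple of lcm(3, 3) = 3 and divides |G| = 27.
Closing under the operation: H = {(0,0), (0,3), (0,6), (1,0), (1,3), (1,6), (2,0), (2,3), (2,6)}, so |H| = 9.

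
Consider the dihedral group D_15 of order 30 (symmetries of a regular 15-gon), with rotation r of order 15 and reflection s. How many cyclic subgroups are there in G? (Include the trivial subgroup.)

A cyclic subgroup of order d is generated by each of its φ(d) elements of order d, so the cyclic subgroups of order d number (#elements of order d)/φ(d).
Cyclic subgroups by order — order 1: 1; order 2: 15; order 3: 1; order 5: 1; order 15: 1.
Total: 19.

19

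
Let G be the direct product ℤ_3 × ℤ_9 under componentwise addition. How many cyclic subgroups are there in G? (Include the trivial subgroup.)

Group the elements of G by the cyclic subgroup they generate; each cyclic subgroup of order d accounts for φ(d) elements.
Cyclic subgroups by order — order 1: 1; order 3: 4; order 9: 3.
Total: 8.

8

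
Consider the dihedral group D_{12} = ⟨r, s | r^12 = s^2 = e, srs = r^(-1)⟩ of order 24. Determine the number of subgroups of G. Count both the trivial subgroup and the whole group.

|G| = 24, so by Lagrange every subgroup order divides 24. Divisors: 1, 2, 3, 4, 6, 8, 12, 24.
Subgroups by order — order 1: 1; order 2: 13; order 3: 1; order 4: 7; order 6: 5; order 8: 3; order 12: 3; order 24: 1.
Total: 1 + 13 + 1 + 7 + 5 + 3 + 3 + 1 = 34.

34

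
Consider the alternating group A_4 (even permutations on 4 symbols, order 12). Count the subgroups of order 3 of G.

|G| = 12 and 3 | 12, so subgroups of order 3 are possible by Lagrange.
The subgroups of order 3 are: {e, (1 2 3), (1 3 2)}; {e, (1 2 4), (1 4 2)}; {e, (1 3 4), (1 4 3)}; {e, (2 3 4), (2 4 3)}.
So G has 4 subgroups of order 3.

4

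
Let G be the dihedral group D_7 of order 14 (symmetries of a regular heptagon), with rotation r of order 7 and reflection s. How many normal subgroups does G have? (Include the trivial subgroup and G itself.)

3

G has 10 subgroups. Checking conjugation-invariance by order — order 1: 1/1 normal; order 2: 0/7 normal; order 7: 1/1 normal; order 14: 1/1 normal.
Total normal subgroups: 3.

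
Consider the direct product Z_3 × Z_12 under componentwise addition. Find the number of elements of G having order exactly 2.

1

An element (a,b) has order lcm(ord(a), ord(b)); count pairs with lcm equal to 2.
Enumerating gives 1 such elements.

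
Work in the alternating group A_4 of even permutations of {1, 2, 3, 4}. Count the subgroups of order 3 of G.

4

|G| = 12 and 3 | 12, so subgroups of order 3 are possible by Lagrange.
The subgroups of order 3 are: {e, (1 2 3), (1 3 2)}; {e, (1 2 4), (1 4 2)}; {e, (1 3 4), (1 4 3)}; {e, (2 3 4), (2 4 3)}.
So G has 4 subgroups of order 3.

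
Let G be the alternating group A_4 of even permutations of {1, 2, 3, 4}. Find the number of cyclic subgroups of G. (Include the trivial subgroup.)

8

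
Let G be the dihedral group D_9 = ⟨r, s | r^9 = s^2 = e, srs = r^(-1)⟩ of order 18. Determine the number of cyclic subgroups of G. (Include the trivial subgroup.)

A cyclic subgroup of order d is generated by each of its φ(d) elements of order d, so the cyclic subgroups of order d number (#elements of order d)/φ(d).
Cyclic subgroups by order — order 1: 1; order 2: 9; order 3: 1; order 9: 1.
Total: 12.

12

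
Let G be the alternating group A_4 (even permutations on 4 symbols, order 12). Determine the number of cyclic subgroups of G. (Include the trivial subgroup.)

Each element a generates a cyclic subgroup ⟨a⟩; distinct elements may generate the same one (a cyclic group of order d has φ(d) generators).
Cyclic subgroups by order — order 1: 1; order 2: 3; order 3: 4.
Total: 8.

8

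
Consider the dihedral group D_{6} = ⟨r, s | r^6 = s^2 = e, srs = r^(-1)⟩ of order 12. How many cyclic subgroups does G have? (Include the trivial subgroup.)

Group the elements of G by the cyclic subgroup they generate; each cyclic subgroup of order d accounts for φ(d) elements.
Cyclic subgroups by order — order 1: 1; order 2: 7; order 3: 1; order 6: 1.
Total: 10.

10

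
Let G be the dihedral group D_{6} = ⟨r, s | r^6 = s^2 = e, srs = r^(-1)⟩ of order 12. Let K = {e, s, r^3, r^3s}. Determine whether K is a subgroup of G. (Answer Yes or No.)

|K| = 4 divides |G| = 12, consistent with Lagrange.
K contains the identity, every element's inverse is in K, and K is closed under ·: it is a subgroup.

Yes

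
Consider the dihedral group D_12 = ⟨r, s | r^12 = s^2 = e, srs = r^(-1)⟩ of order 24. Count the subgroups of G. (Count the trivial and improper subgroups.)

|G| = 24, so by Lagrange every subgroup order divides 24. Divisors: 1, 2, 3, 4, 6, 8, 12, 24.
Subgroups by order — order 1: 1; order 2: 13; order 3: 1; order 4: 7; order 6: 5; order 8: 3; order 12: 3; order 24: 1.
Total: 1 + 13 + 1 + 7 + 5 + 3 + 3 + 1 = 34.

34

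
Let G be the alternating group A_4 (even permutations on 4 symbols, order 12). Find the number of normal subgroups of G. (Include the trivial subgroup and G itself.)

3

G has 10 subgroups. Checking conjugation-invariance by order — order 1: 1/1 normal; order 2: 0/3 normal; order 3: 0/4 normal; order 4: 1/1 normal; order 12: 1/1 normal.
Total normal subgroups: 3.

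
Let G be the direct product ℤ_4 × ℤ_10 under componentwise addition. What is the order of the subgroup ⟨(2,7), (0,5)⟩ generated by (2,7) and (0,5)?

20

|⟨(2,7)⟩| = 10 and |⟨(0,5)⟩| = 2, so |H| is a multiple of lcm(10, 2) = 10 and divides |G| = 40.
Closing under the operation: H = {(0,0), (0,1), (0,2), (0,3), (0,4), (0,5), (0,6), (0,7), (0,8), (0,9), (2,0), (2,1), (2,2), (2,3), (2,4), (2,5), (2,6), (2,7), (2,8), (2,9)}, so |H| = 20.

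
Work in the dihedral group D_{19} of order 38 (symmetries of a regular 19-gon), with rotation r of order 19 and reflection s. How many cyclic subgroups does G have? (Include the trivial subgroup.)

21

Each element a generates a cyclic subgroup ⟨a⟩; distinct elements may generate the same one (a cyclic group of order d has φ(d) generators).
Cyclic subgroups by order — order 1: 1; order 2: 19; order 19: 1.
Total: 21.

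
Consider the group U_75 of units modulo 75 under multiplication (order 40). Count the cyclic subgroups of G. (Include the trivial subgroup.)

12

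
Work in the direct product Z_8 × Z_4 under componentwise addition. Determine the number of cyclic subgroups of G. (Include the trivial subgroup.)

14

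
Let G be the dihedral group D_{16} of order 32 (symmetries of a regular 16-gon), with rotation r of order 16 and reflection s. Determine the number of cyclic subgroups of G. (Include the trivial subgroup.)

Group the elements of G by the cyclic subgroup they generate; each cyclic subgroup of order d accounts for φ(d) elements.
Cyclic subgroups by order — order 1: 1; order 2: 17; order 4: 1; order 8: 1; order 16: 1.
Total: 21.

21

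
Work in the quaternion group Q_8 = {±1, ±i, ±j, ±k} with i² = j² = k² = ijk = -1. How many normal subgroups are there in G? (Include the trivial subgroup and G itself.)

G has 6 subgroups. Checking conjugation-invariance by order — order 1: 1/1 normal; order 2: 1/1 normal; order 4: 3/3 normal; order 8: 1/1 normal.
Total normal subgroups: 6.

6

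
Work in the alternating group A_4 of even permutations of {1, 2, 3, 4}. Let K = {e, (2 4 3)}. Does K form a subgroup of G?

(2 4 3) ∈ K but its inverse (2 3 4) ∉ K, so K is not a subgroup.

No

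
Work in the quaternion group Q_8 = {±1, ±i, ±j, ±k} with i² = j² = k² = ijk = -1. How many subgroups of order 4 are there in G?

|G| = 8 and 4 | 8, so subgroups of order 4 are possible by Lagrange.
The subgroups of order 4 are: {1, -1, i, -i}; {1, -1, j, -j}; {1, -1, k, -k}.
So G has 3 subgroups of order 4.

3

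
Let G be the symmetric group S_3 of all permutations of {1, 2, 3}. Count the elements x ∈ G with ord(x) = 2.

The elements of order 2 are: (2 3), (1 2), (1 3).
That's 3.

3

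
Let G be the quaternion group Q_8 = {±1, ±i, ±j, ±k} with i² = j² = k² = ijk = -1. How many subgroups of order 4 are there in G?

3

|G| = 8 and 4 | 8, so subgroups of order 4 are possible by Lagrange.
The subgroups of order 4 are: {1, -1, i, -i}; {1, -1, j, -j}; {1, -1, k, -k}.
So G has 3 subgroups of order 4.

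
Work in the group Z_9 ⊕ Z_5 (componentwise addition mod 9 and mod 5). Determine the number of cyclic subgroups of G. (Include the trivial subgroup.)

Each element a generates a cyclic subgroup ⟨a⟩; distinct elements may generate the same one (a cyclic group of order d has φ(d) generators).
Cyclic subgroups by order — order 1: 1; order 3: 1; order 5: 1; order 9: 1; order 15: 1; order 45: 1.
Total: 6.

6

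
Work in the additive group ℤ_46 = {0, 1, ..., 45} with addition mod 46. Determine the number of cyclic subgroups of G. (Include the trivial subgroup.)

4

A cyclic subgroup of order d is generated by each of its φ(d) elements of order d, so the cyclic subgroups of order d number (#elements of order d)/φ(d).
Cyclic subgroups by order — order 1: 1; order 2: 1; order 23: 1; order 46: 1.
Total: 4.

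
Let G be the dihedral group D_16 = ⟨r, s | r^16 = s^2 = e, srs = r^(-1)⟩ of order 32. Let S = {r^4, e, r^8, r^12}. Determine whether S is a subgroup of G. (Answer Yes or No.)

|S| = 4 divides |G| = 32, consistent with Lagrange.
S contains the identity, every element's inverse is in S, and S is closed under ·: it is a subgroup.
In fact S = ⟨r^12⟩.

Yes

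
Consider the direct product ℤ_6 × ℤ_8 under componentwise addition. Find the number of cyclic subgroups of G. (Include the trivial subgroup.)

16

Each element a generates a cyclic subgroup ⟨a⟩; distinct elements may generate the same one (a cyclic group of order d has φ(d) generators).
Cyclic subgroups by order — order 1: 1; order 2: 3; order 3: 1; order 4: 2; order 6: 3; order 8: 2; order 12: 2; order 24: 2.
Total: 16.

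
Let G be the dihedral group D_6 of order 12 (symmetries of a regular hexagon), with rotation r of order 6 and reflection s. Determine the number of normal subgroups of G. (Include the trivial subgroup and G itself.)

7

G has 16 subgroups. Checking conjugation-invariance by order — order 1: 1/1 normal; order 2: 1/7 normal; order 3: 1/1 normal; order 4: 0/3 normal; order 6: 3/3 normal; order 12: 1/1 normal.
Total normal subgroups: 7.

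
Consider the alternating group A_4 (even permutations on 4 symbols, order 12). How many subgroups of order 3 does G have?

4

|G| = 12 and 3 | 12, so subgroups of order 3 are possible by Lagrange.
The subgroups of order 3 are: {e, (1 2 3), (1 3 2)}; {e, (1 2 4), (1 4 2)}; {e, (1 3 4), (1 4 3)}; {e, (2 3 4), (2 4 3)}.
So G has 4 subgroups of order 3.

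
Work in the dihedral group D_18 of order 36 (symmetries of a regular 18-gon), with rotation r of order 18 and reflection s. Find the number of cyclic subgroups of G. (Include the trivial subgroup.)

24

Group the elements of G by the cyclic subgroup they generate; each cyclic subgroup of order d accounts for φ(d) elements.
Cyclic subgroups by order — order 1: 1; order 2: 19; order 3: 1; order 6: 1; order 9: 1; order 18: 1.
Total: 24.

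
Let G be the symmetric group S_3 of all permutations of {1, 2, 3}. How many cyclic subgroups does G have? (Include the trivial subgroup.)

5

A cyclic subgroup of order d is generated by each of its φ(d) elements of order d, so the cyclic subgroups of order d number (#elements of order d)/φ(d).
Cyclic subgroups by order — order 1: 1; order 2: 3; order 3: 1.
Total: 5.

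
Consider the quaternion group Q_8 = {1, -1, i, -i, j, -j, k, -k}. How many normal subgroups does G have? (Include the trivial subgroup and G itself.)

6

G has 6 subgroups. Checking conjugation-invariance by order — order 1: 1/1 normal; order 2: 1/1 normal; order 4: 3/3 normal; order 8: 1/1 normal.
Total normal subgroups: 6.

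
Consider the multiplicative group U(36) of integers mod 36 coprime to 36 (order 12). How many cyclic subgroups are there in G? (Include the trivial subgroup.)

8

Each element a generates a cyclic subgroup ⟨a⟩; distinct elements may generate the same one (a cyclic group of order d has φ(d) generators).
Cyclic subgroups by order — order 1: 1; order 2: 3; order 3: 1; order 6: 3.
Total: 8.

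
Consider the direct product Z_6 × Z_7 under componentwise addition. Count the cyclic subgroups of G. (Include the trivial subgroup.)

8

Group the elements of G by the cyclic subgroup they generate; each cyclic subgroup of order d accounts for φ(d) elements.
Cyclic subgroups by order — order 1: 1; order 2: 1; order 3: 1; order 6: 1; order 7: 1; order 14: 1; order 21: 1; order 42: 1.
Total: 8.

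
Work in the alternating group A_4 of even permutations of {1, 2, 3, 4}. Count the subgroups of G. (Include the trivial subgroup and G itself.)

|G| = 12, so by Lagrange every subgroup order divides 12. Divisors: 1, 2, 3, 4, 6, 12.
Subgroups by order — order 1: 1; order 2: 3; order 3: 4; order 4: 1; order 6: 0; order 12: 1.
Total: 1 + 3 + 4 + 1 + 0 + 1 = 10.

10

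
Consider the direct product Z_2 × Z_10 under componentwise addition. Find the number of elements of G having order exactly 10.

An element (a,b) has order lcm(ord(a), ord(b)); count pairs with lcm equal to 10.
Enumerating gives 12 such elements.

12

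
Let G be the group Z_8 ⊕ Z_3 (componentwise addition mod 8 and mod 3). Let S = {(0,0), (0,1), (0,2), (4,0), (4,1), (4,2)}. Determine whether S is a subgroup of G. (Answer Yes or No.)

Yes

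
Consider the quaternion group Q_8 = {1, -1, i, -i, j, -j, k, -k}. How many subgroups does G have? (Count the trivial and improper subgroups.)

6

|G| = 8, so by Lagrange every subgroup order divides 8. Divisors: 1, 2, 4, 8.
Subgroups by order — order 1: 1; order 2: 1; order 4: 3; order 8: 1.
Total: 1 + 1 + 3 + 1 = 6.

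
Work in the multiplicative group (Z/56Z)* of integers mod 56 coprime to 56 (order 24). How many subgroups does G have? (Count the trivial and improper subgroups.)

32

|G| = 24, so by Lagrange every subgroup order divides 24. Divisors: 1, 2, 3, 4, 6, 8, 12, 24.
Subgroups by order — order 1: 1; order 2: 7; order 3: 1; order 4: 7; order 6: 7; order 8: 1; order 12: 7; order 24: 1.
Total: 1 + 7 + 1 + 7 + 7 + 1 + 7 + 1 = 32.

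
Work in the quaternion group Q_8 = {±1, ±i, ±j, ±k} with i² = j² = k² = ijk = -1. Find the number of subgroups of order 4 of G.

3

|G| = 8 and 4 | 8, so subgroups of order 4 are possible by Lagrange.
The subgroups of order 4 are: {1, -1, i, -i}; {1, -1, j, -j}; {1, -1, k, -k}.
So G has 3 subgroups of order 4.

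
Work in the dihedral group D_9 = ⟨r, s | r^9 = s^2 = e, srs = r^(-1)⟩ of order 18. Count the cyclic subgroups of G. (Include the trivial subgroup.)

12

A cyclic subgroup of order d is generated by each of its φ(d) elements of order d, so the cyclic subgroups of order d number (#elements of order d)/φ(d).
Cyclic subgroups by order — order 1: 1; order 2: 9; order 3: 1; order 9: 1.
Total: 12.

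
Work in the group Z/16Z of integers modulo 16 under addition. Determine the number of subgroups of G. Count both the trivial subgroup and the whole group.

A cyclic group of order 16 has exactly one subgroup for each divisor of 16.
Divisors of 16: 1, 2, 4, 8, 16.
So Z/16Z has 5 subgroups.

5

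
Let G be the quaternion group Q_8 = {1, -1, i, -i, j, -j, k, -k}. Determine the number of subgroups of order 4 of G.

3

|G| = 8 and 4 | 8, so subgroups of order 4 are possible by Lagrange.
The subgroups of order 4 are: {1, -1, i, -i}; {1, -1, j, -j}; {1, -1, k, -k}.
So G has 3 subgroups of order 4.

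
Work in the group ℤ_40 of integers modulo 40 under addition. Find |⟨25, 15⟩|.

|⟨25⟩| = 8 and |⟨15⟩| = 8, so |H| is a multiple of lcm(8, 8) = 8 and divides |G| = 40.
Closing under the operation: H = {0, 5, 10, 15, 20, 25, 30, 35}, so |H| = 8.

8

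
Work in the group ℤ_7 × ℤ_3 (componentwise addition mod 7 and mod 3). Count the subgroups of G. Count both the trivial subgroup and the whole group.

|G| = 21, so by Lagrange every subgroup order divides 21. Divisors: 1, 3, 7, 21.
Subgroups by order — order 1: 1; order 3: 1; order 7: 1; order 21: 1.
Total: 1 + 1 + 1 + 1 = 4.

4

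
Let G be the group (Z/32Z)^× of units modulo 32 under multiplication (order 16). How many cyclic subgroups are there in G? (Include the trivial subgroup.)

A cyclic subgroup of order d is generated by each of its φ(d) elements of order d, so the cyclic subgroups of order d number (#elements of order d)/φ(d).
Cyclic subgroups by order — order 1: 1; order 2: 3; order 4: 2; order 8: 2.
Total: 8.

8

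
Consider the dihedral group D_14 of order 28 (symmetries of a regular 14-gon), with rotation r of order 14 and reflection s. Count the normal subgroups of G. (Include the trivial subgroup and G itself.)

G has 28 subgroups. Checking conjugation-invariance by order — order 1: 1/1 normal; order 2: 1/15 normal; order 4: 0/7 normal; order 7: 1/1 normal; order 14: 3/3 normal; order 28: 1/1 normal.
Total normal subgroups: 7.

7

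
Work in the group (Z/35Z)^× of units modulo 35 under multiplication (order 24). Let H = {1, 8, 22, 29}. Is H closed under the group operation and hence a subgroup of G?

Yes

|H| = 4 divides |G| = 24, consistent with Lagrange.
H contains the identity, every element's inverse is in H, and H is closed under ·: it is a subgroup.
In fact H = ⟨8⟩.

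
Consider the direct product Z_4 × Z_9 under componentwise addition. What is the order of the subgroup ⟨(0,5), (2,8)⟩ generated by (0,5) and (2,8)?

18

|⟨(0,5)⟩| = 9 and |⟨(2,8)⟩| = 18, so |H| is a multiple of lcm(9, 18) = 18 and divides |G| = 36.
Closing under the operation: H = {(0,0), (0,1), (0,2), (0,3), (0,4), (0,5), (0,6), (0,7), (0,8), (2,0), (2,1), (2,2), (2,3), (2,4), (2,5), (2,6), (2,7), (2,8)}, so |H| = 18.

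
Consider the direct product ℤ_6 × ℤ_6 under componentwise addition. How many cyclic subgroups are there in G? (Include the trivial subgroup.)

20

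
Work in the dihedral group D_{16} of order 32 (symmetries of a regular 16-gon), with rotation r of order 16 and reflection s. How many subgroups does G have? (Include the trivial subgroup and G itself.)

36

|G| = 32, so by Lagrange every subgroup order divides 32. Divisors: 1, 2, 4, 8, 16, 32.
Subgroups by order — order 1: 1; order 2: 17; order 4: 9; order 8: 5; order 16: 3; order 32: 1.
Total: 1 + 17 + 9 + 5 + 3 + 1 = 36.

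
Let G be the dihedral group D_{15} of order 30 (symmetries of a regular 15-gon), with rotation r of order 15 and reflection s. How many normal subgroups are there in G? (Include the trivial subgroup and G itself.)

G has 28 subgroups. Checking conjugation-invariance by order — order 1: 1/1 normal; order 2: 0/15 normal; order 3: 1/1 normal; order 5: 1/1 normal; order 6: 0/5 normal; order 10: 0/3 normal; order 15: 1/1 normal; order 30: 1/1 normal.
Total normal subgroups: 5.

5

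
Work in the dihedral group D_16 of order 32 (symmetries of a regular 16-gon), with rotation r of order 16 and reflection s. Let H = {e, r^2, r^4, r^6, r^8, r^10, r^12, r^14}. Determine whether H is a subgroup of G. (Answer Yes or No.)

Yes

|H| = 8 divides |G| = 32, consistent with Lagrange.
H contains the identity, every element's inverse is in H, and H is closed under ·: it is a subgroup.
In fact H = ⟨r^2⟩.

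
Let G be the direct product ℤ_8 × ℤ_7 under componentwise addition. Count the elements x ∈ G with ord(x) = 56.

24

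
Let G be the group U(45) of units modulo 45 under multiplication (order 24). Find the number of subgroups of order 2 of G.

3

|G| = 24 and 2 | 24, so subgroups of order 2 are possible by Lagrange.
The subgroups of order 2 are: {1, 19}; {1, 26}; {1, 44}.
So G has 3 subgroups of order 2.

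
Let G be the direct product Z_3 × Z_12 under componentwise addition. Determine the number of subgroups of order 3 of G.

4

|G| = 36 and 3 | 36, so subgroups of order 3 are possible by Lagrange.
The subgroups of order 3 are: {(0,0), (0,4), (0,8)}; {(0,0), (1,0), (2,0)}; {(0,0), (1,4), (2,8)}; {(0,0), (1,8), (2,4)}.
So G has 4 subgroups of order 3.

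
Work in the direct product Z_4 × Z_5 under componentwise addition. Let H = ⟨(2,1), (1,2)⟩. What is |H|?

20

|⟨(2,1)⟩| = 10 and |⟨(1,2)⟩| = 20, so |H| is a multiple of lcm(10, 20) = 20 and divides |G| = 20.
Closing {(2,1), (1,2)} under the group operation gives all of G, so |H| = 20.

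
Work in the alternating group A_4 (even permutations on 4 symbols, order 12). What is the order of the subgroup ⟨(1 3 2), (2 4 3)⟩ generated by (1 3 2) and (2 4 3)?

|⟨(1 3 2)⟩| = 3 and |⟨(2 4 3)⟩| = 3, so |H| is a multiple of lcm(3, 3) = 3 and divides |G| = 12.
Closing {(1 3 2), (2 4 3)} under the group operation gives all of G, so |H| = 12.

12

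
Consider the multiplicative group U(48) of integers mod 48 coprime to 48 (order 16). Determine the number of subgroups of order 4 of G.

|G| = 16 and 4 | 16, so subgroups of order 4 are possible by Lagrange.
The subgroups of order 4 are: {1, 11, 25, 35}; {1, 13, 25, 37}; {1, 7, 17, 23}; {1, 17, 25, 41}; … (11 in all).
So G has 11 subgroups of order 4.

11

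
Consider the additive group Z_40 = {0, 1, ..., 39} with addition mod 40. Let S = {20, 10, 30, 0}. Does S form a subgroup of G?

|S| = 4 divides |G| = 40, consistent with Lagrange.
S contains the identity, every element's inverse is in S, and S is closed under +: it is a subgroup.
In fact S = ⟨10⟩.

Yes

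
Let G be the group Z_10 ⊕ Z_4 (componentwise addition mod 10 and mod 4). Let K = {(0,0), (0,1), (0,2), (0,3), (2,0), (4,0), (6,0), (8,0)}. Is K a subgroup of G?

Closure fails: (0,1) + (4,0) = (4,1) ∉ K. So K is not a subgroup.

No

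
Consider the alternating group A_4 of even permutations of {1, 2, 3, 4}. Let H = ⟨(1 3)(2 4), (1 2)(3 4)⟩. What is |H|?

4

|⟨(1 3)(2 4)⟩| = 2 and |⟨(1 2)(3 4)⟩| = 2, so |H| is a multiple of lcm(2, 2) = 2 and divides |G| = 12.
Closing under the operation: H = {e, (1 2)(3 4), (1 3)(2 4), (1 4)(2 3)}, so |H| = 4.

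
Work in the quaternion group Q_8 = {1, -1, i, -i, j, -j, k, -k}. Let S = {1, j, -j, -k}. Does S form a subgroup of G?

-k ∈ S but its inverse k ∉ S, so S is not a subgroup.

No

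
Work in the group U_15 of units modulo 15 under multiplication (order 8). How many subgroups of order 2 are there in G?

3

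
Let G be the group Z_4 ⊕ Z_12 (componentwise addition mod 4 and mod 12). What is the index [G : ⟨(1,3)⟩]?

12

|⟨(1,3)⟩| = 4 and |G| = 48.
By Lagrange, [G : H] = |G|/|H| = 48/4 = 12.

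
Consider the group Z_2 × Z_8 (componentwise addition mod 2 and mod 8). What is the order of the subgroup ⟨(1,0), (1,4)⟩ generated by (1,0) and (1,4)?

4

|⟨(1,0)⟩| = 2 and |⟨(1,4)⟩| = 2, so |H| is a multiple of lcm(2, 2) = 2 and divides |G| = 16.
Closing under the operation: H = {(0,0), (0,4), (1,0), (1,4)}, so |H| = 4.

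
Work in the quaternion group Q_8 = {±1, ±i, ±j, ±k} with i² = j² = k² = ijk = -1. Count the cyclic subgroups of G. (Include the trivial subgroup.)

5

Each element a generates a cyclic subgroup ⟨a⟩; distinct elements may generate the same one (a cyclic group of order d has φ(d) generators).
Cyclic subgroups by order — order 1: 1; order 2: 1; order 4: 3.
Total: 5.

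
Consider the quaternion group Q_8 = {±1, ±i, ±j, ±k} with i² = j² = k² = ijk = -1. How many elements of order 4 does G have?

The elements of order 4 are: i, -i, j, -j, k, -k.
That's 6.

6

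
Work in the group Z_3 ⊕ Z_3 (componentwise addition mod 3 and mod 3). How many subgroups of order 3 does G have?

|G| = 9 and 3 | 9, so subgroups of order 3 are possible by Lagrange.
The subgroups of order 3 are: {(0,0), (0,1), (0,2)}; {(0,0), (1,0), (2,0)}; {(0,0), (1,1), (2,2)}; {(0,0), (1,2), (2,1)}.
So G has 4 subgroups of order 3.

4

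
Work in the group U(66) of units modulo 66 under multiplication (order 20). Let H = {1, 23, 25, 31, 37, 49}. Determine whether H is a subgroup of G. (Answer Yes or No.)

No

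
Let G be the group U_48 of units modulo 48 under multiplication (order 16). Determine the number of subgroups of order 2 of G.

|G| = 16 and 2 | 16, so subgroups of order 2 are possible by Lagrange.
The subgroups of order 2 are: {1, 17}; {1, 23}; {1, 25}; {1, 31}; … (7 in all).
So G has 7 subgroups of order 2.

7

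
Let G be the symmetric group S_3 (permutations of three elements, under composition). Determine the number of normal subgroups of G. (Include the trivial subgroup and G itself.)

3

G has 6 subgroups. Checking conjugation-invariance by order — order 1: 1/1 normal; order 2: 0/3 normal; order 3: 1/1 normal; order 6: 1/1 normal.
Total normal subgroups: 3.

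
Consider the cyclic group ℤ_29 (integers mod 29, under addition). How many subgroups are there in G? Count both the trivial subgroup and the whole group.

2

A cyclic group of order 29 has exactly one subgroup for each divisor of 29.
Divisors of 29: 1, 29.
So ℤ_29 has 2 subgroups.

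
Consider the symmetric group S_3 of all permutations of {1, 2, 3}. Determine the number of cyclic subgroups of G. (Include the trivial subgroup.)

5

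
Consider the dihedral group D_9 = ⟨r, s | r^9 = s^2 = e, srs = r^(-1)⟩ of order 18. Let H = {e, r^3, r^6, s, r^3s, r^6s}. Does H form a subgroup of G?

Yes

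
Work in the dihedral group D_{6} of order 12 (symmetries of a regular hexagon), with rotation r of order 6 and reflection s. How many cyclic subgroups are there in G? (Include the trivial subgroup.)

10

A cyclic subgroup of order d is generated by each of its φ(d) elements of order d, so the cyclic subgroups of order d number (#elements of order d)/φ(d).
Cyclic subgroups by order — order 1: 1; order 2: 7; order 3: 1; order 6: 1.
Total: 10.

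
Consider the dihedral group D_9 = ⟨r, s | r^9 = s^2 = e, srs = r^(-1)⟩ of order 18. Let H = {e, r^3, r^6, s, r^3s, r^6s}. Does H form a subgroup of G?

Yes

|H| = 6 divides |G| = 18, consistent with Lagrange.
H contains the identity, every element's inverse is in H, and H is closed under ·: it is a subgroup.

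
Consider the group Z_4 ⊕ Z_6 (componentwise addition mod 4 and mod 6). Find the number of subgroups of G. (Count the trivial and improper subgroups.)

16

|G| = 24, so by Lagrange every subgroup order divides 24. Divisors: 1, 2, 3, 4, 6, 8, 12, 24.
Subgroups by order — order 1: 1; order 2: 3; order 3: 1; order 4: 3; order 6: 3; order 8: 1; order 12: 3; order 24: 1.
Total: 1 + 3 + 1 + 3 + 3 + 1 + 3 + 1 = 16.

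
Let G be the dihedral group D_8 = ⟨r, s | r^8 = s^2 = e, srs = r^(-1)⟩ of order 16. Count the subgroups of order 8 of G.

|G| = 16 and 8 | 16, so subgroups of order 8 are possible by Lagrange.
The subgroups of order 8 are: {e, r, r^2, r^3, r^4, r^5, r^6, r^7}; {e, r^2, r^4, r^6, s, r^2s, r^4s, r^6s}; {e, r^2, r^4, r^6, rs, r^3s, r^5s, r^7s}.
So G has 3 subgroups of order 8.

3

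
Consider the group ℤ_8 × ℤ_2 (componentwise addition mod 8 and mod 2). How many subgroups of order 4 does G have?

3

|G| = 16 and 4 | 16, so subgroups of order 4 are possible by Lagrange.
The subgroups of order 4 are: {(0,0), (0,1), (4,0), (4,1)}; {(0,0), (2,0), (4,0), (6,0)}; {(0,0), (2,1), (4,0), (6,1)}.
So G has 3 subgroups of order 4.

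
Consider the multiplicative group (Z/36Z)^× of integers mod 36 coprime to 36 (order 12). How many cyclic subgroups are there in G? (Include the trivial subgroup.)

8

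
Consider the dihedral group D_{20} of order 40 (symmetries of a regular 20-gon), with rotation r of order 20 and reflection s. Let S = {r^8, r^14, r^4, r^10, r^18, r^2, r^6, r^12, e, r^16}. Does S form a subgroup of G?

|S| = 10 divides |G| = 40, consistent with Lagrange.
S contains the identity, every element's inverse is in S, and S is closed under ·: it is a subgroup.
In fact S = ⟨r^18⟩.

Yes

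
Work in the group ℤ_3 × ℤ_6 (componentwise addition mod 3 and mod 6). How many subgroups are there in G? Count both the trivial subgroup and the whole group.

12

|G| = 18, so by Lagrange every subgroup order divides 18. Divisors: 1, 2, 3, 6, 9, 18.
Subgroups by order — order 1: 1; order 2: 1; order 3: 4; order 6: 4; order 9: 1; order 18: 1.
Total: 1 + 1 + 4 + 4 + 1 + 1 = 12.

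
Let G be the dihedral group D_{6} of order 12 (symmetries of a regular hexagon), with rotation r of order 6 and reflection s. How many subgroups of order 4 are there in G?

3

|G| = 12 and 4 | 12, so subgroups of order 4 are possible by Lagrange.
The subgroups of order 4 are: {e, r^3, r^2s, r^5s}; {e, r^3, s, r^3s}; {e, r^3, rs, r^4s}.
So G has 3 subgroups of order 4.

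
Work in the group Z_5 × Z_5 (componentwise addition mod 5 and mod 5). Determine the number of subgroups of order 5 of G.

6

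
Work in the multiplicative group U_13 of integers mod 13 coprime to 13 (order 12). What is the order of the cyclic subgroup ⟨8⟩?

4

Compute successive powers of 8 mod 13: 8, 12, 5, 1; 8^4 ≡ 1 (mod 13).
So |⟨8⟩| = 4.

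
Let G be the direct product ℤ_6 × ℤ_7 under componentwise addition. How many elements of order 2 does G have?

An element (a,b) has order lcm(ord(a), ord(b)); count pairs with lcm equal to 2.
Enumerating gives 1 such elements.

1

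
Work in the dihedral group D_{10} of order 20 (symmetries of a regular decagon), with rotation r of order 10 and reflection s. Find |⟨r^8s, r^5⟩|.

4

|⟨r^8s⟩| = 2 and |⟨r^5⟩| = 2, so |H| is a multiple of lcm(2, 2) = 2 and divides |G| = 20.
Closing under the operation: H = {e, r^5, r^3s, r^8s}, so |H| = 4.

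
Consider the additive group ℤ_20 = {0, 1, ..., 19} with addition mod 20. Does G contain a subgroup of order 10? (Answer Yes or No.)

Yes

10 | 20. A subgroup of order 10 is {0, 2, 4, 6, 8, 10, 12, 14, 16, 18}.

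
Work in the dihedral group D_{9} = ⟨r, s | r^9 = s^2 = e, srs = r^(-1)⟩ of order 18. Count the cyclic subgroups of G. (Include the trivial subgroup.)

12

Each element a generates a cyclic subgroup ⟨a⟩; distinct elements may generate the same one (a cyclic group of order d has φ(d) generators).
Cyclic subgroups by order — order 1: 1; order 2: 9; order 3: 1; order 9: 1.
Total: 12.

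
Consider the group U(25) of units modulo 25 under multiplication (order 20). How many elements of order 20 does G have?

The elements of order 20 are: 2, 3, 8, 12, 13, 17, 22, 23.
That's 8.

8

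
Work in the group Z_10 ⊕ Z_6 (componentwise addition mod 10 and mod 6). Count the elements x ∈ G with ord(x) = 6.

6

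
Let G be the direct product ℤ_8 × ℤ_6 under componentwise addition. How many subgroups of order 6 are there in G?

3

|G| = 48 and 6 | 48, so subgroups of order 6 are possible by Lagrange.
The subgroups of order 6 are: {(0,0), (0,1), (0,2), (0,3), (0,4), (0,5)}; {(0,0), (0,2), (0,4), (4,0), (4,2), (4,4)}; {(0,0), (0,2), (0,4), (4,1), (4,3), (4,5)}.
So G has 3 subgroups of order 6.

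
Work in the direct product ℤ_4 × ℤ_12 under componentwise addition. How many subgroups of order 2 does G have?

3

|G| = 48 and 2 | 48, so subgroups of order 2 are possible by Lagrange.
The subgroups of order 2 are: {(0,0), (0,6)}; {(0,0), (2,0)}; {(0,0), (2,6)}.
So G has 3 subgroups of order 2.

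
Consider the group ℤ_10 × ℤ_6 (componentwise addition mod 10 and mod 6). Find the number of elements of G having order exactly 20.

0

An element (a,b) has order lcm(ord(a), ord(b)); count pairs with lcm equal to 20.
Enumerating gives 0 such elements.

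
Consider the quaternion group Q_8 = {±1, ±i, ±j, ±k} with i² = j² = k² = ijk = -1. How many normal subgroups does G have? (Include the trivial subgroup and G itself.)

G has 6 subgroups. Checking conjugation-invariance by order — order 1: 1/1 normal; order 2: 1/1 normal; order 4: 3/3 normal; order 8: 1/1 normal.
Total normal subgroups: 6.

6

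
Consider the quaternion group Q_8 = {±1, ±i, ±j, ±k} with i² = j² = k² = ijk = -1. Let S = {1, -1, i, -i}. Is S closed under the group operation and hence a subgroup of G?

|S| = 4 divides |G| = 8, consistent with Lagrange.
S contains the identity, every element's inverse is in S, and S is closed under ·: it is a subgroup.
In fact S = ⟨-i⟩.

Yes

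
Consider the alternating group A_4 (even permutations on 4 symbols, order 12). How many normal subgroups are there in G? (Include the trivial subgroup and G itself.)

G has 10 subgroups. Checking conjugation-invariance by order — order 1: 1/1 normal; order 2: 0/3 normal; order 3: 0/4 normal; order 4: 1/1 normal; order 12: 1/1 normal.
Total normal subgroups: 3.

3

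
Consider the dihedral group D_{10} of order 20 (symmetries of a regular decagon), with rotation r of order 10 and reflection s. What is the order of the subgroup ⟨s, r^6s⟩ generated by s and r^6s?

|⟨s⟩| = 2 and |⟨r^6s⟩| = 2, so |H| is a multiple of lcm(2, 2) = 2 and divides |G| = 20.
Closing under the operation: H = {e, r^2, r^4, r^6, r^8, s, r^2s, r^4s, r^6s, r^8s}, so |H| = 10.

10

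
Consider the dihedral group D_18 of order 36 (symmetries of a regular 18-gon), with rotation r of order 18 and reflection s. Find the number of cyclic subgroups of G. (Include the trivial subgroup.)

24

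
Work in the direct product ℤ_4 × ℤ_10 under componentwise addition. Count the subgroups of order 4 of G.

3

|G| = 40 and 4 | 40, so subgroups of order 4 are possible by Lagrange.
The subgroups of order 4 are: {(0,0), (0,5), (2,0), (2,5)}; {(0,0), (1,0), (2,0), (3,0)}; {(0,0), (1,5), (2,0), (3,5)}.
So G has 3 subgroups of order 4.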